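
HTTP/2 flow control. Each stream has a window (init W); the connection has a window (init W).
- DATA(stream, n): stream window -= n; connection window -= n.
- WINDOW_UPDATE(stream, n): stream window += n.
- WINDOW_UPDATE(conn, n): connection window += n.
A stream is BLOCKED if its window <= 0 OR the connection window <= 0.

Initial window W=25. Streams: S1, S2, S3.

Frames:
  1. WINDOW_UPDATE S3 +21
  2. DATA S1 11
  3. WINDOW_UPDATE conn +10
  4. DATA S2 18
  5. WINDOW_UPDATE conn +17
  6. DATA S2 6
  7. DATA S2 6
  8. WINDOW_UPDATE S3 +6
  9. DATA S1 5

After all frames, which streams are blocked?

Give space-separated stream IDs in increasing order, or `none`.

Op 1: conn=25 S1=25 S2=25 S3=46 blocked=[]
Op 2: conn=14 S1=14 S2=25 S3=46 blocked=[]
Op 3: conn=24 S1=14 S2=25 S3=46 blocked=[]
Op 4: conn=6 S1=14 S2=7 S3=46 blocked=[]
Op 5: conn=23 S1=14 S2=7 S3=46 blocked=[]
Op 6: conn=17 S1=14 S2=1 S3=46 blocked=[]
Op 7: conn=11 S1=14 S2=-5 S3=46 blocked=[2]
Op 8: conn=11 S1=14 S2=-5 S3=52 blocked=[2]
Op 9: conn=6 S1=9 S2=-5 S3=52 blocked=[2]

Answer: S2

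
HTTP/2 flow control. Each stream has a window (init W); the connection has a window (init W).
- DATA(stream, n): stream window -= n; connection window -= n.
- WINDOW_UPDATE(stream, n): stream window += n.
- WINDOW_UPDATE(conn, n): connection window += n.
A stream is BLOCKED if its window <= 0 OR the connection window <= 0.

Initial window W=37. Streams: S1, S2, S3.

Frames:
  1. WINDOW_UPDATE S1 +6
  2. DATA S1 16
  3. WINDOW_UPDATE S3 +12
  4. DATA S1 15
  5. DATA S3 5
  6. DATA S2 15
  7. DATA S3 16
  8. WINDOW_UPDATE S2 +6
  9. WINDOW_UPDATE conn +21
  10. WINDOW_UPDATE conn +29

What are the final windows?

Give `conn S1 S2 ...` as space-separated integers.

Answer: 20 12 28 28

Derivation:
Op 1: conn=37 S1=43 S2=37 S3=37 blocked=[]
Op 2: conn=21 S1=27 S2=37 S3=37 blocked=[]
Op 3: conn=21 S1=27 S2=37 S3=49 blocked=[]
Op 4: conn=6 S1=12 S2=37 S3=49 blocked=[]
Op 5: conn=1 S1=12 S2=37 S3=44 blocked=[]
Op 6: conn=-14 S1=12 S2=22 S3=44 blocked=[1, 2, 3]
Op 7: conn=-30 S1=12 S2=22 S3=28 blocked=[1, 2, 3]
Op 8: conn=-30 S1=12 S2=28 S3=28 blocked=[1, 2, 3]
Op 9: conn=-9 S1=12 S2=28 S3=28 blocked=[1, 2, 3]
Op 10: conn=20 S1=12 S2=28 S3=28 blocked=[]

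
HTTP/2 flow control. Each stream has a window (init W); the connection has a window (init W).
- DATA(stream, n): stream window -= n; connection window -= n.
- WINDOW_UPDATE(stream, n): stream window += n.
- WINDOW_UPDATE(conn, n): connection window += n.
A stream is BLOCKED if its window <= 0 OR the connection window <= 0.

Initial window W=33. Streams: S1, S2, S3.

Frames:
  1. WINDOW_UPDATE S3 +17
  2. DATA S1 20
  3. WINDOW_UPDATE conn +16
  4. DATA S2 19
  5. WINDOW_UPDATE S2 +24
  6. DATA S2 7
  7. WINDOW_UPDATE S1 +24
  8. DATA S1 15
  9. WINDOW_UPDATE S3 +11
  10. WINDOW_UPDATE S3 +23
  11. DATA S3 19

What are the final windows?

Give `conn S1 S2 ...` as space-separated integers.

Op 1: conn=33 S1=33 S2=33 S3=50 blocked=[]
Op 2: conn=13 S1=13 S2=33 S3=50 blocked=[]
Op 3: conn=29 S1=13 S2=33 S3=50 blocked=[]
Op 4: conn=10 S1=13 S2=14 S3=50 blocked=[]
Op 5: conn=10 S1=13 S2=38 S3=50 blocked=[]
Op 6: conn=3 S1=13 S2=31 S3=50 blocked=[]
Op 7: conn=3 S1=37 S2=31 S3=50 blocked=[]
Op 8: conn=-12 S1=22 S2=31 S3=50 blocked=[1, 2, 3]
Op 9: conn=-12 S1=22 S2=31 S3=61 blocked=[1, 2, 3]
Op 10: conn=-12 S1=22 S2=31 S3=84 blocked=[1, 2, 3]
Op 11: conn=-31 S1=22 S2=31 S3=65 blocked=[1, 2, 3]

Answer: -31 22 31 65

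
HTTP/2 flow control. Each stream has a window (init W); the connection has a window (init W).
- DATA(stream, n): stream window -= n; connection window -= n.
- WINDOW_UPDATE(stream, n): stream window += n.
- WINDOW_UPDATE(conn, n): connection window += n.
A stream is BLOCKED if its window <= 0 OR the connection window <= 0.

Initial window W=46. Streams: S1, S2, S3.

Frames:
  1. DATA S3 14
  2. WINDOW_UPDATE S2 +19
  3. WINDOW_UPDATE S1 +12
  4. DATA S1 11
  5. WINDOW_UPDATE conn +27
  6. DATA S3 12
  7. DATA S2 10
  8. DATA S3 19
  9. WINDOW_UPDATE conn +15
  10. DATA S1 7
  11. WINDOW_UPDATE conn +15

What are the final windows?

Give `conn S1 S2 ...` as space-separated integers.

Answer: 30 40 55 1

Derivation:
Op 1: conn=32 S1=46 S2=46 S3=32 blocked=[]
Op 2: conn=32 S1=46 S2=65 S3=32 blocked=[]
Op 3: conn=32 S1=58 S2=65 S3=32 blocked=[]
Op 4: conn=21 S1=47 S2=65 S3=32 blocked=[]
Op 5: conn=48 S1=47 S2=65 S3=32 blocked=[]
Op 6: conn=36 S1=47 S2=65 S3=20 blocked=[]
Op 7: conn=26 S1=47 S2=55 S3=20 blocked=[]
Op 8: conn=7 S1=47 S2=55 S3=1 blocked=[]
Op 9: conn=22 S1=47 S2=55 S3=1 blocked=[]
Op 10: conn=15 S1=40 S2=55 S3=1 blocked=[]
Op 11: conn=30 S1=40 S2=55 S3=1 blocked=[]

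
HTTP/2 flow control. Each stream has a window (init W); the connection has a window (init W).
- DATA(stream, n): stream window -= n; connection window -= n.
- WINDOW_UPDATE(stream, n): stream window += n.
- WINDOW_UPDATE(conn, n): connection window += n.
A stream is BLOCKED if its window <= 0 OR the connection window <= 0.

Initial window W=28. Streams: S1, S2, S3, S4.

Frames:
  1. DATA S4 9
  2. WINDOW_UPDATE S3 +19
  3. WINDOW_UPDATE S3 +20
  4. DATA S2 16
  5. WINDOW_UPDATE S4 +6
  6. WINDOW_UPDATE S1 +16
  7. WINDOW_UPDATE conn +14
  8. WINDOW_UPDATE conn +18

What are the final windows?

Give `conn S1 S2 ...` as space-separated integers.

Op 1: conn=19 S1=28 S2=28 S3=28 S4=19 blocked=[]
Op 2: conn=19 S1=28 S2=28 S3=47 S4=19 blocked=[]
Op 3: conn=19 S1=28 S2=28 S3=67 S4=19 blocked=[]
Op 4: conn=3 S1=28 S2=12 S3=67 S4=19 blocked=[]
Op 5: conn=3 S1=28 S2=12 S3=67 S4=25 blocked=[]
Op 6: conn=3 S1=44 S2=12 S3=67 S4=25 blocked=[]
Op 7: conn=17 S1=44 S2=12 S3=67 S4=25 blocked=[]
Op 8: conn=35 S1=44 S2=12 S3=67 S4=25 blocked=[]

Answer: 35 44 12 67 25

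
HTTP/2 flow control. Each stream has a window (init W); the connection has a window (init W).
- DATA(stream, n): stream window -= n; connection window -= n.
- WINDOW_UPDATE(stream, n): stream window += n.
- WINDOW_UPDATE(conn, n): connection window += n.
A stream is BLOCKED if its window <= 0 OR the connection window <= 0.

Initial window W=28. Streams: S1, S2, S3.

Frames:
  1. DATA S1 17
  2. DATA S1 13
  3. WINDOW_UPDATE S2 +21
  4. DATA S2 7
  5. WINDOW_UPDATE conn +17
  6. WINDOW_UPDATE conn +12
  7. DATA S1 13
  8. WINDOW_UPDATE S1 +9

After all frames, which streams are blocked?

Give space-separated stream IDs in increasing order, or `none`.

Op 1: conn=11 S1=11 S2=28 S3=28 blocked=[]
Op 2: conn=-2 S1=-2 S2=28 S3=28 blocked=[1, 2, 3]
Op 3: conn=-2 S1=-2 S2=49 S3=28 blocked=[1, 2, 3]
Op 4: conn=-9 S1=-2 S2=42 S3=28 blocked=[1, 2, 3]
Op 5: conn=8 S1=-2 S2=42 S3=28 blocked=[1]
Op 6: conn=20 S1=-2 S2=42 S3=28 blocked=[1]
Op 7: conn=7 S1=-15 S2=42 S3=28 blocked=[1]
Op 8: conn=7 S1=-6 S2=42 S3=28 blocked=[1]

Answer: S1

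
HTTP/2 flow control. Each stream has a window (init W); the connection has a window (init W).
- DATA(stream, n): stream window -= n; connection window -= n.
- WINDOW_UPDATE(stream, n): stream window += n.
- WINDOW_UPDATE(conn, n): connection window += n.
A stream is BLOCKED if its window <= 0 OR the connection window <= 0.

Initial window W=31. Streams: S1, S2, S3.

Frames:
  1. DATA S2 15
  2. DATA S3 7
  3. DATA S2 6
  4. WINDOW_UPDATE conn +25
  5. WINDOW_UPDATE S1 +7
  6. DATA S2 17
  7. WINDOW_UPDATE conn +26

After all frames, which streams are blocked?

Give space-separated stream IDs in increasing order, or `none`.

Answer: S2

Derivation:
Op 1: conn=16 S1=31 S2=16 S3=31 blocked=[]
Op 2: conn=9 S1=31 S2=16 S3=24 blocked=[]
Op 3: conn=3 S1=31 S2=10 S3=24 blocked=[]
Op 4: conn=28 S1=31 S2=10 S3=24 blocked=[]
Op 5: conn=28 S1=38 S2=10 S3=24 blocked=[]
Op 6: conn=11 S1=38 S2=-7 S3=24 blocked=[2]
Op 7: conn=37 S1=38 S2=-7 S3=24 blocked=[2]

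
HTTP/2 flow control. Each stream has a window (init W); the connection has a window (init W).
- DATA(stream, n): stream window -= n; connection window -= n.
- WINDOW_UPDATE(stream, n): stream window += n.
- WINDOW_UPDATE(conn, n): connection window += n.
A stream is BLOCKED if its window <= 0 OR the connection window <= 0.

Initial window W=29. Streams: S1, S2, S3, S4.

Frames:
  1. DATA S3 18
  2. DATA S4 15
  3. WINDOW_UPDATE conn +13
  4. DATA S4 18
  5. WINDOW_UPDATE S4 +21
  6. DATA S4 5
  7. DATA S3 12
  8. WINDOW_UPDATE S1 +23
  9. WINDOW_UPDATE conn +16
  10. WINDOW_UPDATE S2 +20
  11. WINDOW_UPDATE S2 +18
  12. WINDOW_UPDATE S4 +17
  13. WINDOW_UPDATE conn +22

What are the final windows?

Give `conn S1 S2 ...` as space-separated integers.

Answer: 12 52 67 -1 29

Derivation:
Op 1: conn=11 S1=29 S2=29 S3=11 S4=29 blocked=[]
Op 2: conn=-4 S1=29 S2=29 S3=11 S4=14 blocked=[1, 2, 3, 4]
Op 3: conn=9 S1=29 S2=29 S3=11 S4=14 blocked=[]
Op 4: conn=-9 S1=29 S2=29 S3=11 S4=-4 blocked=[1, 2, 3, 4]
Op 5: conn=-9 S1=29 S2=29 S3=11 S4=17 blocked=[1, 2, 3, 4]
Op 6: conn=-14 S1=29 S2=29 S3=11 S4=12 blocked=[1, 2, 3, 4]
Op 7: conn=-26 S1=29 S2=29 S3=-1 S4=12 blocked=[1, 2, 3, 4]
Op 8: conn=-26 S1=52 S2=29 S3=-1 S4=12 blocked=[1, 2, 3, 4]
Op 9: conn=-10 S1=52 S2=29 S3=-1 S4=12 blocked=[1, 2, 3, 4]
Op 10: conn=-10 S1=52 S2=49 S3=-1 S4=12 blocked=[1, 2, 3, 4]
Op 11: conn=-10 S1=52 S2=67 S3=-1 S4=12 blocked=[1, 2, 3, 4]
Op 12: conn=-10 S1=52 S2=67 S3=-1 S4=29 blocked=[1, 2, 3, 4]
Op 13: conn=12 S1=52 S2=67 S3=-1 S4=29 blocked=[3]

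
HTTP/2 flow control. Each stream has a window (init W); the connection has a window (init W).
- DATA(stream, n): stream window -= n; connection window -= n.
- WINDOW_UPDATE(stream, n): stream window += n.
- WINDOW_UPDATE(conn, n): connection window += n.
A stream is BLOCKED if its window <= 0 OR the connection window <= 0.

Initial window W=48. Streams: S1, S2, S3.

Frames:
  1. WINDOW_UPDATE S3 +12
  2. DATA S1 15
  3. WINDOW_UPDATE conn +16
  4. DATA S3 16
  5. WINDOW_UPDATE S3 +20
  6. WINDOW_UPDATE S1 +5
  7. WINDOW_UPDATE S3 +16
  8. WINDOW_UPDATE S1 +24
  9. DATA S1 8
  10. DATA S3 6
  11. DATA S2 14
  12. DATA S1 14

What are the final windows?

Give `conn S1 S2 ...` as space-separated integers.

Op 1: conn=48 S1=48 S2=48 S3=60 blocked=[]
Op 2: conn=33 S1=33 S2=48 S3=60 blocked=[]
Op 3: conn=49 S1=33 S2=48 S3=60 blocked=[]
Op 4: conn=33 S1=33 S2=48 S3=44 blocked=[]
Op 5: conn=33 S1=33 S2=48 S3=64 blocked=[]
Op 6: conn=33 S1=38 S2=48 S3=64 blocked=[]
Op 7: conn=33 S1=38 S2=48 S3=80 blocked=[]
Op 8: conn=33 S1=62 S2=48 S3=80 blocked=[]
Op 9: conn=25 S1=54 S2=48 S3=80 blocked=[]
Op 10: conn=19 S1=54 S2=48 S3=74 blocked=[]
Op 11: conn=5 S1=54 S2=34 S3=74 blocked=[]
Op 12: conn=-9 S1=40 S2=34 S3=74 blocked=[1, 2, 3]

Answer: -9 40 34 74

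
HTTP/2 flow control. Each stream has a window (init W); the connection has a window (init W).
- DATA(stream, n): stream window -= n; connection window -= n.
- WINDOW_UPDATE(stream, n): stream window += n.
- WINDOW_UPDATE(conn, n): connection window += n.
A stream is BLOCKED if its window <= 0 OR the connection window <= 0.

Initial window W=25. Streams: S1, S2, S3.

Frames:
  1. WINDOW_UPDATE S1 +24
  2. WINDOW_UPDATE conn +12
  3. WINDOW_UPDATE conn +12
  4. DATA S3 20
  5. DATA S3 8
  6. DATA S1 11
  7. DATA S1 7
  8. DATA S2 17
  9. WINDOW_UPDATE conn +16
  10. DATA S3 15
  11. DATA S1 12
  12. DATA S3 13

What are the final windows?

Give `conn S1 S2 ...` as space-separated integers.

Op 1: conn=25 S1=49 S2=25 S3=25 blocked=[]
Op 2: conn=37 S1=49 S2=25 S3=25 blocked=[]
Op 3: conn=49 S1=49 S2=25 S3=25 blocked=[]
Op 4: conn=29 S1=49 S2=25 S3=5 blocked=[]
Op 5: conn=21 S1=49 S2=25 S3=-3 blocked=[3]
Op 6: conn=10 S1=38 S2=25 S3=-3 blocked=[3]
Op 7: conn=3 S1=31 S2=25 S3=-3 blocked=[3]
Op 8: conn=-14 S1=31 S2=8 S3=-3 blocked=[1, 2, 3]
Op 9: conn=2 S1=31 S2=8 S3=-3 blocked=[3]
Op 10: conn=-13 S1=31 S2=8 S3=-18 blocked=[1, 2, 3]
Op 11: conn=-25 S1=19 S2=8 S3=-18 blocked=[1, 2, 3]
Op 12: conn=-38 S1=19 S2=8 S3=-31 blocked=[1, 2, 3]

Answer: -38 19 8 -31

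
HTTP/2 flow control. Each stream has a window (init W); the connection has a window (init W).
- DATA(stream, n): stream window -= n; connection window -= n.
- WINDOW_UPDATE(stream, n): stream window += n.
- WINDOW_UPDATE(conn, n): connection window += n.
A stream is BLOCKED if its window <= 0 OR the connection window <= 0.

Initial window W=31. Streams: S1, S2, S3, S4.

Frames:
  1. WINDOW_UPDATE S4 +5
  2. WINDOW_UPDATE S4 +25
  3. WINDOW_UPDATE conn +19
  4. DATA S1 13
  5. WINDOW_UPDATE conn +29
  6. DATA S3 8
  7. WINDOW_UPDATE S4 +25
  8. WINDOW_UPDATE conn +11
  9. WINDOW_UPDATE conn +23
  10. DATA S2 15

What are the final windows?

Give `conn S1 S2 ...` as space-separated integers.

Op 1: conn=31 S1=31 S2=31 S3=31 S4=36 blocked=[]
Op 2: conn=31 S1=31 S2=31 S3=31 S4=61 blocked=[]
Op 3: conn=50 S1=31 S2=31 S3=31 S4=61 blocked=[]
Op 4: conn=37 S1=18 S2=31 S3=31 S4=61 blocked=[]
Op 5: conn=66 S1=18 S2=31 S3=31 S4=61 blocked=[]
Op 6: conn=58 S1=18 S2=31 S3=23 S4=61 blocked=[]
Op 7: conn=58 S1=18 S2=31 S3=23 S4=86 blocked=[]
Op 8: conn=69 S1=18 S2=31 S3=23 S4=86 blocked=[]
Op 9: conn=92 S1=18 S2=31 S3=23 S4=86 blocked=[]
Op 10: conn=77 S1=18 S2=16 S3=23 S4=86 blocked=[]

Answer: 77 18 16 23 86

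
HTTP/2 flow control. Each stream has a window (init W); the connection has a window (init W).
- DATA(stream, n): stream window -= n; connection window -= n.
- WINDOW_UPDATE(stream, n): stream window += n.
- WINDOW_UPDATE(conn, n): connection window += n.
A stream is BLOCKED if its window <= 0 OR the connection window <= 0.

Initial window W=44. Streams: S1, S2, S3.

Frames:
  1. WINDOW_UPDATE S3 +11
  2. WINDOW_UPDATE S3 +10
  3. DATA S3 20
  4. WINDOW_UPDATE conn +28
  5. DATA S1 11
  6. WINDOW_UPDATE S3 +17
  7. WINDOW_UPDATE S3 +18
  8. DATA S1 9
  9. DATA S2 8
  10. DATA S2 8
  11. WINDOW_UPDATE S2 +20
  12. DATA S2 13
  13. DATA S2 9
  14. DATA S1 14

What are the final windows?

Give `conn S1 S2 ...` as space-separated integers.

Op 1: conn=44 S1=44 S2=44 S3=55 blocked=[]
Op 2: conn=44 S1=44 S2=44 S3=65 blocked=[]
Op 3: conn=24 S1=44 S2=44 S3=45 blocked=[]
Op 4: conn=52 S1=44 S2=44 S3=45 blocked=[]
Op 5: conn=41 S1=33 S2=44 S3=45 blocked=[]
Op 6: conn=41 S1=33 S2=44 S3=62 blocked=[]
Op 7: conn=41 S1=33 S2=44 S3=80 blocked=[]
Op 8: conn=32 S1=24 S2=44 S3=80 blocked=[]
Op 9: conn=24 S1=24 S2=36 S3=80 blocked=[]
Op 10: conn=16 S1=24 S2=28 S3=80 blocked=[]
Op 11: conn=16 S1=24 S2=48 S3=80 blocked=[]
Op 12: conn=3 S1=24 S2=35 S3=80 blocked=[]
Op 13: conn=-6 S1=24 S2=26 S3=80 blocked=[1, 2, 3]
Op 14: conn=-20 S1=10 S2=26 S3=80 blocked=[1, 2, 3]

Answer: -20 10 26 80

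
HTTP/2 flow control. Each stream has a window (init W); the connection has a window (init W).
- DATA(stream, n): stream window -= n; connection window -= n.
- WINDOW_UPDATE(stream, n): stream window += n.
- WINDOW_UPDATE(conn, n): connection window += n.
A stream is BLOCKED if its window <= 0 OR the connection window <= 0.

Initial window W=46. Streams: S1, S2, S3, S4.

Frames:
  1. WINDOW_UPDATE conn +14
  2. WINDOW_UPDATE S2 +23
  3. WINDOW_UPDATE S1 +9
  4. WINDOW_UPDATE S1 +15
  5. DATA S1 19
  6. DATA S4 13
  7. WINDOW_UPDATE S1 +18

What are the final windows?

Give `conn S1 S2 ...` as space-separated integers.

Op 1: conn=60 S1=46 S2=46 S3=46 S4=46 blocked=[]
Op 2: conn=60 S1=46 S2=69 S3=46 S4=46 blocked=[]
Op 3: conn=60 S1=55 S2=69 S3=46 S4=46 blocked=[]
Op 4: conn=60 S1=70 S2=69 S3=46 S4=46 blocked=[]
Op 5: conn=41 S1=51 S2=69 S3=46 S4=46 blocked=[]
Op 6: conn=28 S1=51 S2=69 S3=46 S4=33 blocked=[]
Op 7: conn=28 S1=69 S2=69 S3=46 S4=33 blocked=[]

Answer: 28 69 69 46 33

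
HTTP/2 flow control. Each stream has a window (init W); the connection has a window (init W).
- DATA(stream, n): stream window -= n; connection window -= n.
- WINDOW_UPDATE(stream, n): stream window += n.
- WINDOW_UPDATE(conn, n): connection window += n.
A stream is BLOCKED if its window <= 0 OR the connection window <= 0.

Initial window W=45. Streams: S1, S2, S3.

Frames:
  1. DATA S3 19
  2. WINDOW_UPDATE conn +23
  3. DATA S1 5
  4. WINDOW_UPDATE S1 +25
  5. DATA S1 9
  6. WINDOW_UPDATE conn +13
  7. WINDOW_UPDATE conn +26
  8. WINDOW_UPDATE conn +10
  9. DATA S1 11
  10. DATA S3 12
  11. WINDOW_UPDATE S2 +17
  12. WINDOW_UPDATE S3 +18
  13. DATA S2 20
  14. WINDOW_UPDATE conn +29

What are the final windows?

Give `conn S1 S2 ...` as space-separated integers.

Op 1: conn=26 S1=45 S2=45 S3=26 blocked=[]
Op 2: conn=49 S1=45 S2=45 S3=26 blocked=[]
Op 3: conn=44 S1=40 S2=45 S3=26 blocked=[]
Op 4: conn=44 S1=65 S2=45 S3=26 blocked=[]
Op 5: conn=35 S1=56 S2=45 S3=26 blocked=[]
Op 6: conn=48 S1=56 S2=45 S3=26 blocked=[]
Op 7: conn=74 S1=56 S2=45 S3=26 blocked=[]
Op 8: conn=84 S1=56 S2=45 S3=26 blocked=[]
Op 9: conn=73 S1=45 S2=45 S3=26 blocked=[]
Op 10: conn=61 S1=45 S2=45 S3=14 blocked=[]
Op 11: conn=61 S1=45 S2=62 S3=14 blocked=[]
Op 12: conn=61 S1=45 S2=62 S3=32 blocked=[]
Op 13: conn=41 S1=45 S2=42 S3=32 blocked=[]
Op 14: conn=70 S1=45 S2=42 S3=32 blocked=[]

Answer: 70 45 42 32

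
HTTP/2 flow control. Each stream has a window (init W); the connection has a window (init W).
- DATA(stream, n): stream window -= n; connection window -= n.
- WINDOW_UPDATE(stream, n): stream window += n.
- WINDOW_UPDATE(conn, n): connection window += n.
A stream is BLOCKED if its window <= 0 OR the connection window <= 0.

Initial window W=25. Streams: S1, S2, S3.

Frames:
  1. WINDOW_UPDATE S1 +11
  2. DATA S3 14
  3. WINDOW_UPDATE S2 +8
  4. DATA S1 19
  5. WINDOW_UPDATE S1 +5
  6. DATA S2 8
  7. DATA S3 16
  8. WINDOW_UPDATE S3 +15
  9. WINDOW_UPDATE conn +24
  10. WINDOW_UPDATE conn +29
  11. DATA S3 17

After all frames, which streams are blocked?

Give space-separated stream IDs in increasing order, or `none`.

Op 1: conn=25 S1=36 S2=25 S3=25 blocked=[]
Op 2: conn=11 S1=36 S2=25 S3=11 blocked=[]
Op 3: conn=11 S1=36 S2=33 S3=11 blocked=[]
Op 4: conn=-8 S1=17 S2=33 S3=11 blocked=[1, 2, 3]
Op 5: conn=-8 S1=22 S2=33 S3=11 blocked=[1, 2, 3]
Op 6: conn=-16 S1=22 S2=25 S3=11 blocked=[1, 2, 3]
Op 7: conn=-32 S1=22 S2=25 S3=-5 blocked=[1, 2, 3]
Op 8: conn=-32 S1=22 S2=25 S3=10 blocked=[1, 2, 3]
Op 9: conn=-8 S1=22 S2=25 S3=10 blocked=[1, 2, 3]
Op 10: conn=21 S1=22 S2=25 S3=10 blocked=[]
Op 11: conn=4 S1=22 S2=25 S3=-7 blocked=[3]

Answer: S3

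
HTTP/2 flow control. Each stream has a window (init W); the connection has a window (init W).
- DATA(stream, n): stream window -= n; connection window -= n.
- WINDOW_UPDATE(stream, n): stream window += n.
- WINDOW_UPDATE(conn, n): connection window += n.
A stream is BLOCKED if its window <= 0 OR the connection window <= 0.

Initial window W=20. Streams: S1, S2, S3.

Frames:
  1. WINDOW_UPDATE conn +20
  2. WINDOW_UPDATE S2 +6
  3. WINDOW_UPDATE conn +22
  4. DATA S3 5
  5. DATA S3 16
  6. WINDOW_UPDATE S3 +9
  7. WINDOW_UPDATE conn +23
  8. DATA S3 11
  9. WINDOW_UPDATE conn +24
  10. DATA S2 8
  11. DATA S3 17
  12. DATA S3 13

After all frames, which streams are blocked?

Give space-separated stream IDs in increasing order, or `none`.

Answer: S3

Derivation:
Op 1: conn=40 S1=20 S2=20 S3=20 blocked=[]
Op 2: conn=40 S1=20 S2=26 S3=20 blocked=[]
Op 3: conn=62 S1=20 S2=26 S3=20 blocked=[]
Op 4: conn=57 S1=20 S2=26 S3=15 blocked=[]
Op 5: conn=41 S1=20 S2=26 S3=-1 blocked=[3]
Op 6: conn=41 S1=20 S2=26 S3=8 blocked=[]
Op 7: conn=64 S1=20 S2=26 S3=8 blocked=[]
Op 8: conn=53 S1=20 S2=26 S3=-3 blocked=[3]
Op 9: conn=77 S1=20 S2=26 S3=-3 blocked=[3]
Op 10: conn=69 S1=20 S2=18 S3=-3 blocked=[3]
Op 11: conn=52 S1=20 S2=18 S3=-20 blocked=[3]
Op 12: conn=39 S1=20 S2=18 S3=-33 blocked=[3]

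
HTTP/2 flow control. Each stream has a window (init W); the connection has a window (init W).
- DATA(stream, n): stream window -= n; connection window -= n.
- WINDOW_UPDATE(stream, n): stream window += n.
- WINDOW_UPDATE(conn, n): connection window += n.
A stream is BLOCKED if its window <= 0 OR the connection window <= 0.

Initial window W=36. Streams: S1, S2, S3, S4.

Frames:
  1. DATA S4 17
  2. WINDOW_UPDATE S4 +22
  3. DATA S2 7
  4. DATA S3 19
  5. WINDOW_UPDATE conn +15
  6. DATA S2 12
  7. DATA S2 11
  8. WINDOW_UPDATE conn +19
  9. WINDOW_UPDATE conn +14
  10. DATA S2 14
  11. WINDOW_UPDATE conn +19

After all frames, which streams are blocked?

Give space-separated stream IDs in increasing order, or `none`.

Op 1: conn=19 S1=36 S2=36 S3=36 S4=19 blocked=[]
Op 2: conn=19 S1=36 S2=36 S3=36 S4=41 blocked=[]
Op 3: conn=12 S1=36 S2=29 S3=36 S4=41 blocked=[]
Op 4: conn=-7 S1=36 S2=29 S3=17 S4=41 blocked=[1, 2, 3, 4]
Op 5: conn=8 S1=36 S2=29 S3=17 S4=41 blocked=[]
Op 6: conn=-4 S1=36 S2=17 S3=17 S4=41 blocked=[1, 2, 3, 4]
Op 7: conn=-15 S1=36 S2=6 S3=17 S4=41 blocked=[1, 2, 3, 4]
Op 8: conn=4 S1=36 S2=6 S3=17 S4=41 blocked=[]
Op 9: conn=18 S1=36 S2=6 S3=17 S4=41 blocked=[]
Op 10: conn=4 S1=36 S2=-8 S3=17 S4=41 blocked=[2]
Op 11: conn=23 S1=36 S2=-8 S3=17 S4=41 blocked=[2]

Answer: S2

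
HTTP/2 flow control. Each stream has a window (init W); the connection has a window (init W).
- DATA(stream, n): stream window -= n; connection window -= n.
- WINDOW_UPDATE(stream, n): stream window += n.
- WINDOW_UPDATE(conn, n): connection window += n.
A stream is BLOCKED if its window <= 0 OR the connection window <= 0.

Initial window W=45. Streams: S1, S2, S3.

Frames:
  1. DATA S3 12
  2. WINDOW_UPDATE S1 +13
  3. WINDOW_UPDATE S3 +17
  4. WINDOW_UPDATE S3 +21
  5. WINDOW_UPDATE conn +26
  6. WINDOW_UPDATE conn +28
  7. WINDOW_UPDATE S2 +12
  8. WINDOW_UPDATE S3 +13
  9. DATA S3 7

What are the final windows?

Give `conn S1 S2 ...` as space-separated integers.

Answer: 80 58 57 77

Derivation:
Op 1: conn=33 S1=45 S2=45 S3=33 blocked=[]
Op 2: conn=33 S1=58 S2=45 S3=33 blocked=[]
Op 3: conn=33 S1=58 S2=45 S3=50 blocked=[]
Op 4: conn=33 S1=58 S2=45 S3=71 blocked=[]
Op 5: conn=59 S1=58 S2=45 S3=71 blocked=[]
Op 6: conn=87 S1=58 S2=45 S3=71 blocked=[]
Op 7: conn=87 S1=58 S2=57 S3=71 blocked=[]
Op 8: conn=87 S1=58 S2=57 S3=84 blocked=[]
Op 9: conn=80 S1=58 S2=57 S3=77 blocked=[]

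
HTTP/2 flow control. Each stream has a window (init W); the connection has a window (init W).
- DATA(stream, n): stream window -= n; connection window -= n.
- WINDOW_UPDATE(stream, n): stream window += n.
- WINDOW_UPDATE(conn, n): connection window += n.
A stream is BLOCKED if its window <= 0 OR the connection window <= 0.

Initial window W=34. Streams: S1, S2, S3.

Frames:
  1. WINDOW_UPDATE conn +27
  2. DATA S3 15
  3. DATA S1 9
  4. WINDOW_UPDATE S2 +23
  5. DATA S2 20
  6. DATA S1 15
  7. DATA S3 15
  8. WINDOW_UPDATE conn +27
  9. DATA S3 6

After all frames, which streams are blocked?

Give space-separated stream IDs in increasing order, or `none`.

Op 1: conn=61 S1=34 S2=34 S3=34 blocked=[]
Op 2: conn=46 S1=34 S2=34 S3=19 blocked=[]
Op 3: conn=37 S1=25 S2=34 S3=19 blocked=[]
Op 4: conn=37 S1=25 S2=57 S3=19 blocked=[]
Op 5: conn=17 S1=25 S2=37 S3=19 blocked=[]
Op 6: conn=2 S1=10 S2=37 S3=19 blocked=[]
Op 7: conn=-13 S1=10 S2=37 S3=4 blocked=[1, 2, 3]
Op 8: conn=14 S1=10 S2=37 S3=4 blocked=[]
Op 9: conn=8 S1=10 S2=37 S3=-2 blocked=[3]

Answer: S3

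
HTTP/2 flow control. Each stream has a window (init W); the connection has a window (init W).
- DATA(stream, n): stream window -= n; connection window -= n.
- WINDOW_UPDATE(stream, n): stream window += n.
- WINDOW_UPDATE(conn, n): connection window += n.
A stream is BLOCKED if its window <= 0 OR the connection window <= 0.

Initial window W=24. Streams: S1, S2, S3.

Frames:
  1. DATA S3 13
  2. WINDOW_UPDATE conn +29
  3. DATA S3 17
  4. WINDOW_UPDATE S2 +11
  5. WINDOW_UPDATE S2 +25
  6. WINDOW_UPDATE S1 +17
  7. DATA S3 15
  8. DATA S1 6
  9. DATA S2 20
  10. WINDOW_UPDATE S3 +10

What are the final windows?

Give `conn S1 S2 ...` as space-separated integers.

Op 1: conn=11 S1=24 S2=24 S3=11 blocked=[]
Op 2: conn=40 S1=24 S2=24 S3=11 blocked=[]
Op 3: conn=23 S1=24 S2=24 S3=-6 blocked=[3]
Op 4: conn=23 S1=24 S2=35 S3=-6 blocked=[3]
Op 5: conn=23 S1=24 S2=60 S3=-6 blocked=[3]
Op 6: conn=23 S1=41 S2=60 S3=-6 blocked=[3]
Op 7: conn=8 S1=41 S2=60 S3=-21 blocked=[3]
Op 8: conn=2 S1=35 S2=60 S3=-21 blocked=[3]
Op 9: conn=-18 S1=35 S2=40 S3=-21 blocked=[1, 2, 3]
Op 10: conn=-18 S1=35 S2=40 S3=-11 blocked=[1, 2, 3]

Answer: -18 35 40 -11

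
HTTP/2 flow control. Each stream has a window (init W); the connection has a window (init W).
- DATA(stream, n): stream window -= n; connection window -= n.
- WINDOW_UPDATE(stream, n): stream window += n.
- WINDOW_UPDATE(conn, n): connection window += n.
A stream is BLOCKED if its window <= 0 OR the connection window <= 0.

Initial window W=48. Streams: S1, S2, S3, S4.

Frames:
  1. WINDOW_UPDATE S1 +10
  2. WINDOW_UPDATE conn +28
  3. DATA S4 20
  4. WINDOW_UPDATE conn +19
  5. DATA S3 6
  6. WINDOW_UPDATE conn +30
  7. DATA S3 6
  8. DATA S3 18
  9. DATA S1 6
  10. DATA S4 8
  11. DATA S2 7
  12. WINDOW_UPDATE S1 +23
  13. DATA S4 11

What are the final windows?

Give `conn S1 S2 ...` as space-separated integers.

Answer: 43 75 41 18 9

Derivation:
Op 1: conn=48 S1=58 S2=48 S3=48 S4=48 blocked=[]
Op 2: conn=76 S1=58 S2=48 S3=48 S4=48 blocked=[]
Op 3: conn=56 S1=58 S2=48 S3=48 S4=28 blocked=[]
Op 4: conn=75 S1=58 S2=48 S3=48 S4=28 blocked=[]
Op 5: conn=69 S1=58 S2=48 S3=42 S4=28 blocked=[]
Op 6: conn=99 S1=58 S2=48 S3=42 S4=28 blocked=[]
Op 7: conn=93 S1=58 S2=48 S3=36 S4=28 blocked=[]
Op 8: conn=75 S1=58 S2=48 S3=18 S4=28 blocked=[]
Op 9: conn=69 S1=52 S2=48 S3=18 S4=28 blocked=[]
Op 10: conn=61 S1=52 S2=48 S3=18 S4=20 blocked=[]
Op 11: conn=54 S1=52 S2=41 S3=18 S4=20 blocked=[]
Op 12: conn=54 S1=75 S2=41 S3=18 S4=20 blocked=[]
Op 13: conn=43 S1=75 S2=41 S3=18 S4=9 blocked=[]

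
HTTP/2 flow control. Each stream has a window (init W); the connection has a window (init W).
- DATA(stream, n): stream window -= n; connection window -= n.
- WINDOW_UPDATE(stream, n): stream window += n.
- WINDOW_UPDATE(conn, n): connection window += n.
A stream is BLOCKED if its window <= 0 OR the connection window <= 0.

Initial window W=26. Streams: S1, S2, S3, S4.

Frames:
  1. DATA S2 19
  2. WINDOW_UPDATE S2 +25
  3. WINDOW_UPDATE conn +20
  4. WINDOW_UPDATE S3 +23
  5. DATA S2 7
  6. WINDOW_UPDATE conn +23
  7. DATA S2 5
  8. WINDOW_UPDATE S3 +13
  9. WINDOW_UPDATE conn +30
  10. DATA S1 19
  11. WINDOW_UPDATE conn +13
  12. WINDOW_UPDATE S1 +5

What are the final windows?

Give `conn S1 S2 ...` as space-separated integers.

Op 1: conn=7 S1=26 S2=7 S3=26 S4=26 blocked=[]
Op 2: conn=7 S1=26 S2=32 S3=26 S4=26 blocked=[]
Op 3: conn=27 S1=26 S2=32 S3=26 S4=26 blocked=[]
Op 4: conn=27 S1=26 S2=32 S3=49 S4=26 blocked=[]
Op 5: conn=20 S1=26 S2=25 S3=49 S4=26 blocked=[]
Op 6: conn=43 S1=26 S2=25 S3=49 S4=26 blocked=[]
Op 7: conn=38 S1=26 S2=20 S3=49 S4=26 blocked=[]
Op 8: conn=38 S1=26 S2=20 S3=62 S4=26 blocked=[]
Op 9: conn=68 S1=26 S2=20 S3=62 S4=26 blocked=[]
Op 10: conn=49 S1=7 S2=20 S3=62 S4=26 blocked=[]
Op 11: conn=62 S1=7 S2=20 S3=62 S4=26 blocked=[]
Op 12: conn=62 S1=12 S2=20 S3=62 S4=26 blocked=[]

Answer: 62 12 20 62 26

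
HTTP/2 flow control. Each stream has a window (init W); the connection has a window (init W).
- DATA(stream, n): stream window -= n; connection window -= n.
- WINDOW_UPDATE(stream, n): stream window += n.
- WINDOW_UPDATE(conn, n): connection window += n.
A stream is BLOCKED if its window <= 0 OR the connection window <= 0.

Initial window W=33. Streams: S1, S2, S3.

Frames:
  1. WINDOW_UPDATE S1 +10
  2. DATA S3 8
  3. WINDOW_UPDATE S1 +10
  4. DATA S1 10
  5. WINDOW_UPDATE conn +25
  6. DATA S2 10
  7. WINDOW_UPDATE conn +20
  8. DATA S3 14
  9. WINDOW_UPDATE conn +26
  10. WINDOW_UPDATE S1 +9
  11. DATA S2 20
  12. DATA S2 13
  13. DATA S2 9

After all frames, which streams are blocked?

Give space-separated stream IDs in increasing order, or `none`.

Answer: S2

Derivation:
Op 1: conn=33 S1=43 S2=33 S3=33 blocked=[]
Op 2: conn=25 S1=43 S2=33 S3=25 blocked=[]
Op 3: conn=25 S1=53 S2=33 S3=25 blocked=[]
Op 4: conn=15 S1=43 S2=33 S3=25 blocked=[]
Op 5: conn=40 S1=43 S2=33 S3=25 blocked=[]
Op 6: conn=30 S1=43 S2=23 S3=25 blocked=[]
Op 7: conn=50 S1=43 S2=23 S3=25 blocked=[]
Op 8: conn=36 S1=43 S2=23 S3=11 blocked=[]
Op 9: conn=62 S1=43 S2=23 S3=11 blocked=[]
Op 10: conn=62 S1=52 S2=23 S3=11 blocked=[]
Op 11: conn=42 S1=52 S2=3 S3=11 blocked=[]
Op 12: conn=29 S1=52 S2=-10 S3=11 blocked=[2]
Op 13: conn=20 S1=52 S2=-19 S3=11 blocked=[2]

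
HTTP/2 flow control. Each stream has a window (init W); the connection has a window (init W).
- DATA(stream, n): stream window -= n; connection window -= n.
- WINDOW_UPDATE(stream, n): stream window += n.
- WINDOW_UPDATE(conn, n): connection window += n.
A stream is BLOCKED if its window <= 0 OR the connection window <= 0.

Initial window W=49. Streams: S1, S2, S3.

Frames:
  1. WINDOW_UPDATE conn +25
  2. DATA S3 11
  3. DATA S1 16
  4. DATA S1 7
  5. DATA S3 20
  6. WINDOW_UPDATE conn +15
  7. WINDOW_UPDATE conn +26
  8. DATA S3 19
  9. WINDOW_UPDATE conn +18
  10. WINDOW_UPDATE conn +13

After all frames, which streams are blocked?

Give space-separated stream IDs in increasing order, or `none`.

Op 1: conn=74 S1=49 S2=49 S3=49 blocked=[]
Op 2: conn=63 S1=49 S2=49 S3=38 blocked=[]
Op 3: conn=47 S1=33 S2=49 S3=38 blocked=[]
Op 4: conn=40 S1=26 S2=49 S3=38 blocked=[]
Op 5: conn=20 S1=26 S2=49 S3=18 blocked=[]
Op 6: conn=35 S1=26 S2=49 S3=18 blocked=[]
Op 7: conn=61 S1=26 S2=49 S3=18 blocked=[]
Op 8: conn=42 S1=26 S2=49 S3=-1 blocked=[3]
Op 9: conn=60 S1=26 S2=49 S3=-1 blocked=[3]
Op 10: conn=73 S1=26 S2=49 S3=-1 blocked=[3]

Answer: S3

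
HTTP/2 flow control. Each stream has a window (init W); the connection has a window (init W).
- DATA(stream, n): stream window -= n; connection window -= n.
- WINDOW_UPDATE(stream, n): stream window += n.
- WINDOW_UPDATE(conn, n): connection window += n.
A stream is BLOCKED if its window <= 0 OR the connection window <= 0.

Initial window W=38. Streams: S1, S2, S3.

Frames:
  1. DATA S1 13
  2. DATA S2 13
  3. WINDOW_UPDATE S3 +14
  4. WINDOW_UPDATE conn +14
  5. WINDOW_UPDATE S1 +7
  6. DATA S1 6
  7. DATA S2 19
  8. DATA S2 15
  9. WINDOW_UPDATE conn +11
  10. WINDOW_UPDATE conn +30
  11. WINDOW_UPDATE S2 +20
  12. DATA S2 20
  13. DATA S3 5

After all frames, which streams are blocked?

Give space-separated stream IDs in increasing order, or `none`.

Answer: S2

Derivation:
Op 1: conn=25 S1=25 S2=38 S3=38 blocked=[]
Op 2: conn=12 S1=25 S2=25 S3=38 blocked=[]
Op 3: conn=12 S1=25 S2=25 S3=52 blocked=[]
Op 4: conn=26 S1=25 S2=25 S3=52 blocked=[]
Op 5: conn=26 S1=32 S2=25 S3=52 blocked=[]
Op 6: conn=20 S1=26 S2=25 S3=52 blocked=[]
Op 7: conn=1 S1=26 S2=6 S3=52 blocked=[]
Op 8: conn=-14 S1=26 S2=-9 S3=52 blocked=[1, 2, 3]
Op 9: conn=-3 S1=26 S2=-9 S3=52 blocked=[1, 2, 3]
Op 10: conn=27 S1=26 S2=-9 S3=52 blocked=[2]
Op 11: conn=27 S1=26 S2=11 S3=52 blocked=[]
Op 12: conn=7 S1=26 S2=-9 S3=52 blocked=[2]
Op 13: conn=2 S1=26 S2=-9 S3=47 blocked=[2]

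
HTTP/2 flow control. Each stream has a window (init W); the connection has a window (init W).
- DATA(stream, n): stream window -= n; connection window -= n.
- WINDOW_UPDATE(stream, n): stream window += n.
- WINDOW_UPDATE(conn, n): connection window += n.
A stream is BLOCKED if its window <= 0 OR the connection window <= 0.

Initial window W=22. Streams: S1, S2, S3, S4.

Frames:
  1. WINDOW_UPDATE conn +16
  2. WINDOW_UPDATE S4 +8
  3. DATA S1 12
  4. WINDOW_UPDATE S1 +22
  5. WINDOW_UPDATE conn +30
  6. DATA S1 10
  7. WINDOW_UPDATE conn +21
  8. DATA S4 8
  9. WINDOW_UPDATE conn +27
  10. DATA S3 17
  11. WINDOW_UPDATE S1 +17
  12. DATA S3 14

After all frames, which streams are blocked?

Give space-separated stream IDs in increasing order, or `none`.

Answer: S3

Derivation:
Op 1: conn=38 S1=22 S2=22 S3=22 S4=22 blocked=[]
Op 2: conn=38 S1=22 S2=22 S3=22 S4=30 blocked=[]
Op 3: conn=26 S1=10 S2=22 S3=22 S4=30 blocked=[]
Op 4: conn=26 S1=32 S2=22 S3=22 S4=30 blocked=[]
Op 5: conn=56 S1=32 S2=22 S3=22 S4=30 blocked=[]
Op 6: conn=46 S1=22 S2=22 S3=22 S4=30 blocked=[]
Op 7: conn=67 S1=22 S2=22 S3=22 S4=30 blocked=[]
Op 8: conn=59 S1=22 S2=22 S3=22 S4=22 blocked=[]
Op 9: conn=86 S1=22 S2=22 S3=22 S4=22 blocked=[]
Op 10: conn=69 S1=22 S2=22 S3=5 S4=22 blocked=[]
Op 11: conn=69 S1=39 S2=22 S3=5 S4=22 blocked=[]
Op 12: conn=55 S1=39 S2=22 S3=-9 S4=22 blocked=[3]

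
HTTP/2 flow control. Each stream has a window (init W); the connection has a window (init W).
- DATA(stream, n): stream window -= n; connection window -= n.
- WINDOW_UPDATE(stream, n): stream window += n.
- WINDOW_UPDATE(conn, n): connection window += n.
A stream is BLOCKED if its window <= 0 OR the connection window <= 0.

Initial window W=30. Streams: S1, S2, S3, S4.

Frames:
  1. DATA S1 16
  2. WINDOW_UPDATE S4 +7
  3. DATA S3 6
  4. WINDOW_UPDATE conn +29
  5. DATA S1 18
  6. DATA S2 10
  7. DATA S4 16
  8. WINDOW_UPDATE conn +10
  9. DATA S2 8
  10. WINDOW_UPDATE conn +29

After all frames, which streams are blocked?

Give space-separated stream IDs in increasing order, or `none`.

Answer: S1

Derivation:
Op 1: conn=14 S1=14 S2=30 S3=30 S4=30 blocked=[]
Op 2: conn=14 S1=14 S2=30 S3=30 S4=37 blocked=[]
Op 3: conn=8 S1=14 S2=30 S3=24 S4=37 blocked=[]
Op 4: conn=37 S1=14 S2=30 S3=24 S4=37 blocked=[]
Op 5: conn=19 S1=-4 S2=30 S3=24 S4=37 blocked=[1]
Op 6: conn=9 S1=-4 S2=20 S3=24 S4=37 blocked=[1]
Op 7: conn=-7 S1=-4 S2=20 S3=24 S4=21 blocked=[1, 2, 3, 4]
Op 8: conn=3 S1=-4 S2=20 S3=24 S4=21 blocked=[1]
Op 9: conn=-5 S1=-4 S2=12 S3=24 S4=21 blocked=[1, 2, 3, 4]
Op 10: conn=24 S1=-4 S2=12 S3=24 S4=21 blocked=[1]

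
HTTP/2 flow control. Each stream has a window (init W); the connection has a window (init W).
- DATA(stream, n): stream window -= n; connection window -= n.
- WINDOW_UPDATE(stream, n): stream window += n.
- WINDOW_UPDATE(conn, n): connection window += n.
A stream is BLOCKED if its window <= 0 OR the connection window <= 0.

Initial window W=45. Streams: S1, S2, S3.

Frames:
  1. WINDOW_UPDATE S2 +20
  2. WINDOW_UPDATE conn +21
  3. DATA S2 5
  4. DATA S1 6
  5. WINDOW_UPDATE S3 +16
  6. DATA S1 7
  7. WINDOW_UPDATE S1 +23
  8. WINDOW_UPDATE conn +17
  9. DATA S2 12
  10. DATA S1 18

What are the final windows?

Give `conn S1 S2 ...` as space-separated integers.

Answer: 35 37 48 61

Derivation:
Op 1: conn=45 S1=45 S2=65 S3=45 blocked=[]
Op 2: conn=66 S1=45 S2=65 S3=45 blocked=[]
Op 3: conn=61 S1=45 S2=60 S3=45 blocked=[]
Op 4: conn=55 S1=39 S2=60 S3=45 blocked=[]
Op 5: conn=55 S1=39 S2=60 S3=61 blocked=[]
Op 6: conn=48 S1=32 S2=60 S3=61 blocked=[]
Op 7: conn=48 S1=55 S2=60 S3=61 blocked=[]
Op 8: conn=65 S1=55 S2=60 S3=61 blocked=[]
Op 9: conn=53 S1=55 S2=48 S3=61 blocked=[]
Op 10: conn=35 S1=37 S2=48 S3=61 blocked=[]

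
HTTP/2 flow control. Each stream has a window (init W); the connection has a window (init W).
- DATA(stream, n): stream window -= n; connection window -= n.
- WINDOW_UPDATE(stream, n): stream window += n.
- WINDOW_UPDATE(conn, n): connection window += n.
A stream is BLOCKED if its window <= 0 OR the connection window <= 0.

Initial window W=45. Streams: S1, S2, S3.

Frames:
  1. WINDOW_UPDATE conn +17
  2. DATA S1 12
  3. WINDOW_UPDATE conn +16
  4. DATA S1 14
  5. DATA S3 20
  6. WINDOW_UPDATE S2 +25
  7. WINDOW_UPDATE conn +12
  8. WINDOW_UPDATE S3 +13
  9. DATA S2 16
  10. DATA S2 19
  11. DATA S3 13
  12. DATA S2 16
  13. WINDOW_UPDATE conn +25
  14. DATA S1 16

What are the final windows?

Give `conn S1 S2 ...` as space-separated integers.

Op 1: conn=62 S1=45 S2=45 S3=45 blocked=[]
Op 2: conn=50 S1=33 S2=45 S3=45 blocked=[]
Op 3: conn=66 S1=33 S2=45 S3=45 blocked=[]
Op 4: conn=52 S1=19 S2=45 S3=45 blocked=[]
Op 5: conn=32 S1=19 S2=45 S3=25 blocked=[]
Op 6: conn=32 S1=19 S2=70 S3=25 blocked=[]
Op 7: conn=44 S1=19 S2=70 S3=25 blocked=[]
Op 8: conn=44 S1=19 S2=70 S3=38 blocked=[]
Op 9: conn=28 S1=19 S2=54 S3=38 blocked=[]
Op 10: conn=9 S1=19 S2=35 S3=38 blocked=[]
Op 11: conn=-4 S1=19 S2=35 S3=25 blocked=[1, 2, 3]
Op 12: conn=-20 S1=19 S2=19 S3=25 blocked=[1, 2, 3]
Op 13: conn=5 S1=19 S2=19 S3=25 blocked=[]
Op 14: conn=-11 S1=3 S2=19 S3=25 blocked=[1, 2, 3]

Answer: -11 3 19 25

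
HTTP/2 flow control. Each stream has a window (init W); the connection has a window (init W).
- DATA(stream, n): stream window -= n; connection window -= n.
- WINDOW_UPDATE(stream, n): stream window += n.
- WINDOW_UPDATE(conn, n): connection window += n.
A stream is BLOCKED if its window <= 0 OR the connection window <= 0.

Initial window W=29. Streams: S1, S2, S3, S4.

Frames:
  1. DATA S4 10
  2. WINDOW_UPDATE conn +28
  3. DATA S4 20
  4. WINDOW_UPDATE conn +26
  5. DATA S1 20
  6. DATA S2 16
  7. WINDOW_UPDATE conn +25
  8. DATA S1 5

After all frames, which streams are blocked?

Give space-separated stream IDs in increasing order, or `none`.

Op 1: conn=19 S1=29 S2=29 S3=29 S4=19 blocked=[]
Op 2: conn=47 S1=29 S2=29 S3=29 S4=19 blocked=[]
Op 3: conn=27 S1=29 S2=29 S3=29 S4=-1 blocked=[4]
Op 4: conn=53 S1=29 S2=29 S3=29 S4=-1 blocked=[4]
Op 5: conn=33 S1=9 S2=29 S3=29 S4=-1 blocked=[4]
Op 6: conn=17 S1=9 S2=13 S3=29 S4=-1 blocked=[4]
Op 7: conn=42 S1=9 S2=13 S3=29 S4=-1 blocked=[4]
Op 8: conn=37 S1=4 S2=13 S3=29 S4=-1 blocked=[4]

Answer: S4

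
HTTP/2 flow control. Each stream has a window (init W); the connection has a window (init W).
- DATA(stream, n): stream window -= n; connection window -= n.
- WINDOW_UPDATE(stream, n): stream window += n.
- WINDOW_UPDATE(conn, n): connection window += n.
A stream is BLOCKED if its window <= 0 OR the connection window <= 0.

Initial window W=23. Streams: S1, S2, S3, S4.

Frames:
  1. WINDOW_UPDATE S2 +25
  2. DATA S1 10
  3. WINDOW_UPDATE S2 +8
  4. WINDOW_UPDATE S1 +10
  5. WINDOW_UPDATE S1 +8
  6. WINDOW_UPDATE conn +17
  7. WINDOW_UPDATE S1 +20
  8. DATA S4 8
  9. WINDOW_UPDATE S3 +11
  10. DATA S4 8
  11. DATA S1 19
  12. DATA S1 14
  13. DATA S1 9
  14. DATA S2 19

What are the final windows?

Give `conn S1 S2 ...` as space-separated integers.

Answer: -47 9 37 34 7

Derivation:
Op 1: conn=23 S1=23 S2=48 S3=23 S4=23 blocked=[]
Op 2: conn=13 S1=13 S2=48 S3=23 S4=23 blocked=[]
Op 3: conn=13 S1=13 S2=56 S3=23 S4=23 blocked=[]
Op 4: conn=13 S1=23 S2=56 S3=23 S4=23 blocked=[]
Op 5: conn=13 S1=31 S2=56 S3=23 S4=23 blocked=[]
Op 6: conn=30 S1=31 S2=56 S3=23 S4=23 blocked=[]
Op 7: conn=30 S1=51 S2=56 S3=23 S4=23 blocked=[]
Op 8: conn=22 S1=51 S2=56 S3=23 S4=15 blocked=[]
Op 9: conn=22 S1=51 S2=56 S3=34 S4=15 blocked=[]
Op 10: conn=14 S1=51 S2=56 S3=34 S4=7 blocked=[]
Op 11: conn=-5 S1=32 S2=56 S3=34 S4=7 blocked=[1, 2, 3, 4]
Op 12: conn=-19 S1=18 S2=56 S3=34 S4=7 blocked=[1, 2, 3, 4]
Op 13: conn=-28 S1=9 S2=56 S3=34 S4=7 blocked=[1, 2, 3, 4]
Op 14: conn=-47 S1=9 S2=37 S3=34 S4=7 blocked=[1, 2, 3, 4]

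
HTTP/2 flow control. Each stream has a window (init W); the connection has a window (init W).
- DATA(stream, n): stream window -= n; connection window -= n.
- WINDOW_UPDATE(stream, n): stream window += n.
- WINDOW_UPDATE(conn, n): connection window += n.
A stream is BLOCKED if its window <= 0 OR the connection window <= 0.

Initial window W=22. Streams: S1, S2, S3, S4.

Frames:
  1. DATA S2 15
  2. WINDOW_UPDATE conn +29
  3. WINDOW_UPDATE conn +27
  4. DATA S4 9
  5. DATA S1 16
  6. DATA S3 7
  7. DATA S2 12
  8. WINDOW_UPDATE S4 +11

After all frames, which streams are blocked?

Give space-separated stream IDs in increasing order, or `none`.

Answer: S2

Derivation:
Op 1: conn=7 S1=22 S2=7 S3=22 S4=22 blocked=[]
Op 2: conn=36 S1=22 S2=7 S3=22 S4=22 blocked=[]
Op 3: conn=63 S1=22 S2=7 S3=22 S4=22 blocked=[]
Op 4: conn=54 S1=22 S2=7 S3=22 S4=13 blocked=[]
Op 5: conn=38 S1=6 S2=7 S3=22 S4=13 blocked=[]
Op 6: conn=31 S1=6 S2=7 S3=15 S4=13 blocked=[]
Op 7: conn=19 S1=6 S2=-5 S3=15 S4=13 blocked=[2]
Op 8: conn=19 S1=6 S2=-5 S3=15 S4=24 blocked=[2]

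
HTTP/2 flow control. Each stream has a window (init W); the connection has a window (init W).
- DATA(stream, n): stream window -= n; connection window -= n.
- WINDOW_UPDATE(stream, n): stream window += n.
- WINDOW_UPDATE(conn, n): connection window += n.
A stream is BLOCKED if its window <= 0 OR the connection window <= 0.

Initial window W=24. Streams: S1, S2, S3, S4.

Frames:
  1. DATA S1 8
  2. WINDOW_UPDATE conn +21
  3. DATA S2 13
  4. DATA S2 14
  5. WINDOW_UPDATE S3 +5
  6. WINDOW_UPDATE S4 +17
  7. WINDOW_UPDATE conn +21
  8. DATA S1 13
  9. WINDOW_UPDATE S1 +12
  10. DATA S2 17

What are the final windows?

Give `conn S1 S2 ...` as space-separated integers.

Answer: 1 15 -20 29 41

Derivation:
Op 1: conn=16 S1=16 S2=24 S3=24 S4=24 blocked=[]
Op 2: conn=37 S1=16 S2=24 S3=24 S4=24 blocked=[]
Op 3: conn=24 S1=16 S2=11 S3=24 S4=24 blocked=[]
Op 4: conn=10 S1=16 S2=-3 S3=24 S4=24 blocked=[2]
Op 5: conn=10 S1=16 S2=-3 S3=29 S4=24 blocked=[2]
Op 6: conn=10 S1=16 S2=-3 S3=29 S4=41 blocked=[2]
Op 7: conn=31 S1=16 S2=-3 S3=29 S4=41 blocked=[2]
Op 8: conn=18 S1=3 S2=-3 S3=29 S4=41 blocked=[2]
Op 9: conn=18 S1=15 S2=-3 S3=29 S4=41 blocked=[2]
Op 10: conn=1 S1=15 S2=-20 S3=29 S4=41 blocked=[2]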